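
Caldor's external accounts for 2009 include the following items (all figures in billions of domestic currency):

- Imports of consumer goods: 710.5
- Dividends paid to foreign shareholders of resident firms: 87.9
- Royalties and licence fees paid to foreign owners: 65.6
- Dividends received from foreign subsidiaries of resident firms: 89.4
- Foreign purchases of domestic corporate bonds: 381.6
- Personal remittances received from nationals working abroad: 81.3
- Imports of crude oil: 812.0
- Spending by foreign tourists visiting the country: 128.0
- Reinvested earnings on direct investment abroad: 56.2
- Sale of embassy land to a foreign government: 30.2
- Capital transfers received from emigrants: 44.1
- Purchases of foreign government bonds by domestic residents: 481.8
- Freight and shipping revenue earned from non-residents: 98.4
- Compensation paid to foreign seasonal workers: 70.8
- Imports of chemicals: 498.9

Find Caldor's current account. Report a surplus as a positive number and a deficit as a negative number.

-1792.4

Goods: -710.5 - 498.9 - 812.0 = -2021.4
Services: 98.4 - 65.6 + 128.0 = 160.8
Primary income: 89.4 + 56.2 - 70.8 - 87.9 = -13.1
Secondary income: 81.3
Current account = (-2021.4) + 160.8 + (-13.1) + 81.3 = -1792.4
(Excluded from the current account — financial account: foreign purchases of domestic corporate bonds 381.6, purchases of foreign government bonds by domestic residents 481.8; capital account: sale of embassy land to a foreign government 30.2, capital transfers received from emigrants 44.1.)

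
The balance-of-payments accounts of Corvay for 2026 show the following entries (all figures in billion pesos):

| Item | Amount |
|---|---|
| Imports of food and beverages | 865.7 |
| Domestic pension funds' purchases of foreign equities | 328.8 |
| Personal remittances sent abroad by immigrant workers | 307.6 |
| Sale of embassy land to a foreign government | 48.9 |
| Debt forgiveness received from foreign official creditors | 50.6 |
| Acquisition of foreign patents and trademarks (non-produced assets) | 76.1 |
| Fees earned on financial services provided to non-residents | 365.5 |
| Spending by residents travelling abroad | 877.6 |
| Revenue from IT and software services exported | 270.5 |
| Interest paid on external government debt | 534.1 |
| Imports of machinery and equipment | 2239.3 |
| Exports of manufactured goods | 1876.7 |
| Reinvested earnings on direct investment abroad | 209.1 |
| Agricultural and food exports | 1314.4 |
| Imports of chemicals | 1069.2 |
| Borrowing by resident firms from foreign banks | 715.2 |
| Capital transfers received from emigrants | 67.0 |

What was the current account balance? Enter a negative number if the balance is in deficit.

-1857.3

Goods: 1876.7 - 865.7 - 2239.3 + 1314.4 - 1069.2 = -983.1
Services: 365.5 - 877.6 + 270.5 = -241.6
Primary income: 209.1 - 534.1 = -325.0
Secondary income: -307.6
Current account = (-983.1) + (-241.6) + (-325.0) + (-307.6) = -1857.3
(Excluded from the current account — financial account: domestic pension funds' purchases of foreign equities 328.8, borrowing by resident firms from foreign banks 715.2; capital account: sale of embassy land to a foreign government 48.9, debt forgiveness received from foreign official creditors 50.6, acquisition of foreign patents and trademarks (non-produced assets) 76.1, capital transfers received from emigrants 67.0.)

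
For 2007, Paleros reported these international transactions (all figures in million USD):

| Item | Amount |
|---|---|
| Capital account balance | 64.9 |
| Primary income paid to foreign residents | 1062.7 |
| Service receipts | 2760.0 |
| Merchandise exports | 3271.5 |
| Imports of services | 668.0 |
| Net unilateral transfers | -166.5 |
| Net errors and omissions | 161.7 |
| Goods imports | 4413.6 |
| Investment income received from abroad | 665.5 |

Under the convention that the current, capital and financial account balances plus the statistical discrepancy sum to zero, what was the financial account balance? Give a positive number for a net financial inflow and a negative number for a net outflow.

-612.8

Goods balance = 3271.5 - 4413.6 = -1142.1
Services balance = 2760.0 - 668.0 = 2092.0
Trade balance (goods + services) = -1142.1 + 2092.0 = 949.9
Net primary income = 665.5 - 1062.7 = -397.2
Net secondary income = -166.5
Current account = 949.9 + (-397.2) + (-166.5) = 386.2
Financial account = -(386.2 + 64.9 + 161.7) = -612.8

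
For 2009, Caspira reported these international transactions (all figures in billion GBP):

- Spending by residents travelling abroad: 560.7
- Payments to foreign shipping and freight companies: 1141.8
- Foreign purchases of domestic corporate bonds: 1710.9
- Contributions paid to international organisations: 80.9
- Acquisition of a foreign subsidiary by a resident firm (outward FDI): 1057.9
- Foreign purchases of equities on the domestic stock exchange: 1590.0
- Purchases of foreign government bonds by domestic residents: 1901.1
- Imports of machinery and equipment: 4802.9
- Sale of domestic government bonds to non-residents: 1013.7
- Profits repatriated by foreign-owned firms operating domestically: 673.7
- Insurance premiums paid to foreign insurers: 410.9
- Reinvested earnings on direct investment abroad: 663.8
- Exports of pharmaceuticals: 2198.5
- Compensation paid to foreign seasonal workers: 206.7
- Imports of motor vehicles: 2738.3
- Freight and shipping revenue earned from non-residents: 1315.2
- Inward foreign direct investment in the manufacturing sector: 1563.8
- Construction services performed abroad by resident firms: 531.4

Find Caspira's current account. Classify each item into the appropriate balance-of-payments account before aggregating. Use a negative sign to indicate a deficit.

-5907.0

Goods: -2738.3 + 2198.5 - 4802.9 = -5342.7
Services: 1315.2 + 531.4 - 1141.8 - 410.9 - 560.7 = -266.8
Primary income: -206.7 + 663.8 - 673.7 = -216.6
Secondary income: -80.9
Current account = (-5342.7) + (-266.8) + (-216.6) + (-80.9) = -5907.0
(Excluded from the current account — financial account: foreign purchases of domestic corporate bonds 1710.9, acquisition of a foreign subsidiary by a resident firm (outward FDI) 1057.9, foreign purchases of equities on the domestic stock exchange 1590.0, purchases of foreign government bonds by domestic residents 1901.1, sale of domestic government bonds to non-residents 1013.7, inward foreign direct investment in the manufacturing sector 1563.8.)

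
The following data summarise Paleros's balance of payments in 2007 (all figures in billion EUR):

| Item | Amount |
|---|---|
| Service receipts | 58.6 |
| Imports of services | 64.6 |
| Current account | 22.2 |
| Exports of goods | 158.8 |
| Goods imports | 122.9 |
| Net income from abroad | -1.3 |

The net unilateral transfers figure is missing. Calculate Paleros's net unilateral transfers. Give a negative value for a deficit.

-6.4

Current account = goods balance + services balance + net primary income + net secondary income
Sum of the known components = 28.6
Net unilateral transfers = CA - (known components) = 22.2 - 28.6 = -6.4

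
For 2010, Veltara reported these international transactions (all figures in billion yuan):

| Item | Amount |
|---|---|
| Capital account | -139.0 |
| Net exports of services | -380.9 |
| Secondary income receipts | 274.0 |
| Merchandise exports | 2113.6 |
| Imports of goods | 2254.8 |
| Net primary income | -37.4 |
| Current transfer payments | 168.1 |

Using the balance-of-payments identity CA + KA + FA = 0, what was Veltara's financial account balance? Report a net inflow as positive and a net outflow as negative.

Goods balance = 2113.6 - 2254.8 = -141.2
Services balance = -380.9
Trade balance (goods + services) = -141.2 + (-380.9) = -522.1
Net primary income = -37.4
Net secondary income = 274.0 - 168.1 = 105.9
Current account = -522.1 + (-37.4) + 105.9 = -453.6
Financial account = -(-453.6 + (-139.0)) = 592.6

592.6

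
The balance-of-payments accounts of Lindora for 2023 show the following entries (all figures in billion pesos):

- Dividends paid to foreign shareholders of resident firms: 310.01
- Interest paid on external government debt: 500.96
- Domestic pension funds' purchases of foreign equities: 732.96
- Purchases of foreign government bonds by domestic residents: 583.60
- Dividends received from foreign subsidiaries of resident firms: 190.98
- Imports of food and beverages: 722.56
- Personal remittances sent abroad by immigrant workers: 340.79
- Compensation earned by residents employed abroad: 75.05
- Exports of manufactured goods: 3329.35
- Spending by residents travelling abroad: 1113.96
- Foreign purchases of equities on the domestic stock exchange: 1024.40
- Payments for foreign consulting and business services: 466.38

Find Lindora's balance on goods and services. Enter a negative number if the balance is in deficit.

1026.45

Goods: 3329.35 - 722.56 = 2606.79
Services: -1113.96 - 466.38 = -1580.34
Trade balance = 2606.79 + (-1580.34) = 1026.45
(Excluded from the trade balance — primary income: dividends paid to foreign shareholders of resident firms 310.01, interest paid on external government debt 500.96, dividends received from foreign subsidiaries of resident firms 190.98, compensation earned by residents employed abroad 75.05; financial account: domestic pension funds' purchases of foreign equities 732.96, purchases of foreign government bonds by domestic residents 583.60, foreign purchases of equities on the domestic stock exchange 1024.40; secondary income: personal remittances sent abroad by immigrant workers 340.79.)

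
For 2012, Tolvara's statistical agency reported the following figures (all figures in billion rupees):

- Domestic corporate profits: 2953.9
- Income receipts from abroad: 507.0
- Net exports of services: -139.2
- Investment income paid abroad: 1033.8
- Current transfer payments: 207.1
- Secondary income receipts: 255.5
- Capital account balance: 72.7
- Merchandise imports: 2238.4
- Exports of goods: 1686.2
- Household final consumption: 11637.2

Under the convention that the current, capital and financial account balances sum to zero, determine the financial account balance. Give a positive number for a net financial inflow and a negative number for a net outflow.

1097.1

Goods balance = 1686.2 - 2238.4 = -552.2
Services balance = -139.2
Trade balance (goods + services) = -552.2 + (-139.2) = -691.4
Net primary income = 507.0 - 1033.8 = -526.8
Net secondary income = 255.5 - 207.1 = 48.4
Current account = -691.4 + (-526.8) + 48.4 = -1169.8
Financial account = -(-1169.8 + 72.7) = 1097.1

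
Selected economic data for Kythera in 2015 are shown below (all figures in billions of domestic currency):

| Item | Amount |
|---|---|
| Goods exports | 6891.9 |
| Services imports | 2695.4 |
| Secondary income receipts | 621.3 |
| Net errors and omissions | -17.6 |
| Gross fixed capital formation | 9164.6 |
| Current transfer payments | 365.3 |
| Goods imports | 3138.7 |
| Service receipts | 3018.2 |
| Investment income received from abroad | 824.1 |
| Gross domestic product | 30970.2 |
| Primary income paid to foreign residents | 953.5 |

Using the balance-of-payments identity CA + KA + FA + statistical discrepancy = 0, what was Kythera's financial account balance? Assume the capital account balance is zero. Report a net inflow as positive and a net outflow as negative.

Goods balance = 6891.9 - 3138.7 = 3753.2
Services balance = 3018.2 - 2695.4 = 322.8
Trade balance (goods + services) = 3753.2 + 322.8 = 4076.0
Net primary income = 824.1 - 953.5 = -129.4
Net secondary income = 621.3 - 365.3 = 256.0
Current account = 4076.0 + (-129.4) + 256.0 = 4202.6
Financial account = -(4202.6 + (-17.6)) = -4185.0

-4185.0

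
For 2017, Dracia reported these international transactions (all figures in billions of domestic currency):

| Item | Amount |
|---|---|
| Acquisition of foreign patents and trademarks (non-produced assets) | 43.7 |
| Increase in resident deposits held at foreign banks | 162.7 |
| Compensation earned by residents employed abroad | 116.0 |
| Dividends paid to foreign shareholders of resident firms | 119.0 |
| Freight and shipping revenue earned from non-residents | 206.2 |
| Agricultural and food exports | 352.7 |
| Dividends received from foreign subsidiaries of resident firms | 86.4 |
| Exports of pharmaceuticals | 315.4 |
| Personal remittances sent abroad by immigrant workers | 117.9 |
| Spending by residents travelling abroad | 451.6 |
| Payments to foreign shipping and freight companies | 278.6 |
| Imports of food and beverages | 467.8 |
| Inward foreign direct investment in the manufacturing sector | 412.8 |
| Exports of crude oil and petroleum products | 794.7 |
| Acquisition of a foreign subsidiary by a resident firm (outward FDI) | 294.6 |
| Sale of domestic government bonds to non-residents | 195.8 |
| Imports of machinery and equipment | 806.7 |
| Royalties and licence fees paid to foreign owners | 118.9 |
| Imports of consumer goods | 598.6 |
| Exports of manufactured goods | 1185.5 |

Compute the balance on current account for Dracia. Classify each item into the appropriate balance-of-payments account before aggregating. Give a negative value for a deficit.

97.8

Goods: -598.6 + 1185.5 + 794.7 - 806.7 - 467.8 + 352.7 + 315.4 = 775.2
Services: -118.9 + 206.2 - 451.6 - 278.6 = -642.9
Primary income: -119.0 + 86.4 + 116.0 = 83.4
Secondary income: -117.9
Current account = 775.2 + (-642.9) + 83.4 + (-117.9) = 97.8
(Excluded from the current account — capital account: acquisition of foreign patents and trademarks (non-produced assets) 43.7; financial account: increase in resident deposits held at foreign banks 162.7, inward foreign direct investment in the manufacturing sector 412.8, acquisition of a foreign subsidiary by a resident firm (outward FDI) 294.6, sale of domestic government bonds to non-residents 195.8.)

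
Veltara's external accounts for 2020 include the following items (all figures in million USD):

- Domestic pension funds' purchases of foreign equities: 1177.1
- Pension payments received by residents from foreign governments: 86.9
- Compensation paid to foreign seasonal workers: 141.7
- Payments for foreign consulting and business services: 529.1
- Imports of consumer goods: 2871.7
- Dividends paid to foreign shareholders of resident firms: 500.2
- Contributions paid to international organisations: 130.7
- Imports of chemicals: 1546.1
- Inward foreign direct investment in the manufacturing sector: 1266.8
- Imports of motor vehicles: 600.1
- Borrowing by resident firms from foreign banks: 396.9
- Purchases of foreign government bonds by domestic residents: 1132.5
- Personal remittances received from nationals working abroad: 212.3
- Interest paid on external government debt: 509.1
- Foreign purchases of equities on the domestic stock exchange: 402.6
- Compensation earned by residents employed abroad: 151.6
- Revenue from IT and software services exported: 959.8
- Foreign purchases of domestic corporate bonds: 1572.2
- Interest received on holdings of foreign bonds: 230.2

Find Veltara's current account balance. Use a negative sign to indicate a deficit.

Goods: -600.1 - 2871.7 - 1546.1 = -5017.9
Services: -529.1 + 959.8 = 430.7
Primary income: 151.6 + 230.2 - 141.7 - 500.2 - 509.1 = -769.2
Secondary income: -130.7 + 212.3 + 86.9 = 168.5
Current account = (-5017.9) + 430.7 + (-769.2) + 168.5 = -5187.9
(Excluded from the current account — financial account: domestic pension funds' purchases of foreign equities 1177.1, inward foreign direct investment in the manufacturing sector 1266.8, borrowing by resident firms from foreign banks 396.9, purchases of foreign government bonds by domestic residents 1132.5, foreign purchases of equities on the domestic stock exchange 402.6, foreign purchases of domestic corporate bonds 1572.2.)

-5187.9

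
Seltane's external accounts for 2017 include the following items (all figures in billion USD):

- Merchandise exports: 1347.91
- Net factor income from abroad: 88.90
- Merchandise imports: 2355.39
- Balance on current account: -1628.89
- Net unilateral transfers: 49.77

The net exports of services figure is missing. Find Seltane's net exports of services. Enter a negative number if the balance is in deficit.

Current account = goods balance + services balance + net primary income + net secondary income
Sum of the known components = -868.81
Net exports of services = CA - (known components) = -1628.89 - (-868.81) = -760.08

-760.08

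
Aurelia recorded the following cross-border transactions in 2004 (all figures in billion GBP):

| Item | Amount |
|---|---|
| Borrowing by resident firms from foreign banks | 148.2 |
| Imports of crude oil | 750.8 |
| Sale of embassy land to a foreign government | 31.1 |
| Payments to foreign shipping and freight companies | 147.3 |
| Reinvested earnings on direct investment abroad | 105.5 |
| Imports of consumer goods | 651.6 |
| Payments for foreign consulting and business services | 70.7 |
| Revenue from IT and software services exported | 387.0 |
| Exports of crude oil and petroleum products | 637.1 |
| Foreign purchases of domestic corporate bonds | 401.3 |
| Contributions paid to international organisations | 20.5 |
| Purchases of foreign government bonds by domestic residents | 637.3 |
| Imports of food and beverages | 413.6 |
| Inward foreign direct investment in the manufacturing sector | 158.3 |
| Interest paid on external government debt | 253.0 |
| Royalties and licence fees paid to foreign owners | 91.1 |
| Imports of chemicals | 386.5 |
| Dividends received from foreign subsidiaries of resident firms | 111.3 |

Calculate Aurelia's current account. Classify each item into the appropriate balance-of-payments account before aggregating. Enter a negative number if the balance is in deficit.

-1544.2

Goods: -651.6 - 413.6 + 637.1 - 750.8 - 386.5 = -1565.4
Services: 387.0 - 91.1 - 70.7 - 147.3 = 77.9
Primary income: -253.0 + 105.5 + 111.3 = -36.2
Secondary income: -20.5
Current account = (-1565.4) + 77.9 + (-36.2) + (-20.5) = -1544.2
(Excluded from the current account — financial account: borrowing by resident firms from foreign banks 148.2, foreign purchases of domestic corporate bonds 401.3, purchases of foreign government bonds by domestic residents 637.3, inward foreign direct investment in the manufacturing sector 158.3; capital account: sale of embassy land to a foreign government 31.1.)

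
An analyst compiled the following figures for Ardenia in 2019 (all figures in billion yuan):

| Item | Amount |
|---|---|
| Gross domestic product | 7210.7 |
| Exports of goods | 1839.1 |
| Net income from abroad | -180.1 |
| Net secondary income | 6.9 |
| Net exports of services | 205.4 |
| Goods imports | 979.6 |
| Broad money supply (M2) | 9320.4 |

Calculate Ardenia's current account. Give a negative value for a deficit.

Goods balance = 1839.1 - 979.6 = 859.5
Services balance = 205.4
Trade balance (goods + services) = 859.5 + 205.4 = 1064.9
Net primary income = -180.1
Net secondary income = 6.9
Current account = 1064.9 + (-180.1) + 6.9 = 891.7

891.7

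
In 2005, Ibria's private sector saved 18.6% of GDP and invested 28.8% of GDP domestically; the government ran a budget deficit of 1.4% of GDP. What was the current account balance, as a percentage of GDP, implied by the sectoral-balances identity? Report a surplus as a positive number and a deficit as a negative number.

By the sectoral-balances identity, CA = (S_private - I) + (T - G).
Private balance = 18.6 - 28.8 = -10.2
Government balance (T - G) = -1.4
CA = -10.2 + (-1.4) = -11.6

-11.6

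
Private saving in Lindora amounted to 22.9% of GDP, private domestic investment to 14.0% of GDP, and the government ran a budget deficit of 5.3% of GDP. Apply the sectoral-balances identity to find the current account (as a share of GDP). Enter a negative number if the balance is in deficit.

By the sectoral-balances identity, CA = (S_private - I) + (T - G).
Private balance = 22.9 - 14.0 = 8.9
Government balance (T - G) = -5.3
CA = 8.9 + (-5.3) = 3.6

3.6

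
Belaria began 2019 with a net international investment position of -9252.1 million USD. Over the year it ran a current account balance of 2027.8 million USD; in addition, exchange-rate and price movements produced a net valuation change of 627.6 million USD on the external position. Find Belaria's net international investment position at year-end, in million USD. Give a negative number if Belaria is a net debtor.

Change in NIIP = current account + net valuation change = 2027.8 + 627.6 = 2655.4
End-of-year NIIP = -9252.1 + 2655.4 = -6596.7

-6596.7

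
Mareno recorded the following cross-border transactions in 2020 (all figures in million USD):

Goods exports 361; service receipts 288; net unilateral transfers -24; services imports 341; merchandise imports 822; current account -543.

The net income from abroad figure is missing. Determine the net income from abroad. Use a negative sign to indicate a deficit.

Current account = goods balance + services balance + net primary income + net secondary income
Sum of the known components = -538
Net income from abroad = CA - (known components) = -543 - (-538) = -5

-5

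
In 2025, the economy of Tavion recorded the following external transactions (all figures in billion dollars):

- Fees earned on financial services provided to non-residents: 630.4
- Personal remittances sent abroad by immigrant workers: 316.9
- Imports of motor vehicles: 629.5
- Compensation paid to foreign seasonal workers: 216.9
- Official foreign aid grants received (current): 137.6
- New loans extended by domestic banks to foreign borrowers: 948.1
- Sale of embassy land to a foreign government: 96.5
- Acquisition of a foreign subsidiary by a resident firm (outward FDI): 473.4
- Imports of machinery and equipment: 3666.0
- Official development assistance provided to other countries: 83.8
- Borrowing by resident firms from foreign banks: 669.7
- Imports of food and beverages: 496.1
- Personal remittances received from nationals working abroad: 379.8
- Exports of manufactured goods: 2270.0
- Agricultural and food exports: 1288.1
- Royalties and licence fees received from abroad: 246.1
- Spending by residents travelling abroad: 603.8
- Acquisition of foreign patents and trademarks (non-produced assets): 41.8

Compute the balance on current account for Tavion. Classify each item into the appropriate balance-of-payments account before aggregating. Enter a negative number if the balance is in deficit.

Goods: 2270.0 + 1288.1 - 496.1 - 3666.0 - 629.5 = -1233.5
Services: -603.8 + 630.4 + 246.1 = 272.7
Primary income: -216.9
Secondary income: 379.8 + 137.6 - 83.8 - 316.9 = 116.7
Current account = (-1233.5) + 272.7 + (-216.9) + 116.7 = -1061.0
(Excluded from the current account — financial account: new loans extended by domestic banks to foreign borrowers 948.1, acquisition of a foreign subsidiary by a resident firm (outward FDI) 473.4, borrowing by resident firms from foreign banks 669.7; capital account: sale of embassy land to a foreign government 96.5, acquisition of foreign patents and trademarks (non-produced assets) 41.8.)

-1061.0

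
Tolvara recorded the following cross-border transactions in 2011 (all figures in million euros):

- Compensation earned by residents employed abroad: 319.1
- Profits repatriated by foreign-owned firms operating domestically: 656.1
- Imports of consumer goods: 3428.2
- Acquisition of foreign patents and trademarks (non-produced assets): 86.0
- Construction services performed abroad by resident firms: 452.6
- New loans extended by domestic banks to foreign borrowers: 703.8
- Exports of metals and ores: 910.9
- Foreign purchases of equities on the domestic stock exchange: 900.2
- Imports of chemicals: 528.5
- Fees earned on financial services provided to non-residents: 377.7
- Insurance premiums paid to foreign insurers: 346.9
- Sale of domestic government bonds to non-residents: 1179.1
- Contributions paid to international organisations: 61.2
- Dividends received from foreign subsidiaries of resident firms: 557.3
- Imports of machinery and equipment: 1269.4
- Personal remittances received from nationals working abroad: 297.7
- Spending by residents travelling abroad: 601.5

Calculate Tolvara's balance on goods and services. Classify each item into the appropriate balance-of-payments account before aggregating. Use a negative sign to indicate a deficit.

Goods: -3428.2 - 1269.4 + 910.9 - 528.5 = -4315.2
Services: -601.5 - 346.9 + 377.7 + 452.6 = -118.1
Trade balance = -4315.2 + (-118.1) = -4433.3
(Excluded from the trade balance — primary income: compensation earned by residents employed abroad 319.1, profits repatriated by foreign-owned firms operating domestically 656.1, dividends received from foreign subsidiaries of resident firms 557.3; capital account: acquisition of foreign patents and trademarks (non-produced assets) 86.0; financial account: new loans extended by domestic banks to foreign borrowers 703.8, foreign purchases of equities on the domestic stock exchange 900.2, sale of domestic government bonds to non-residents 1179.1; secondary income: contributions paid to international organisations 61.2, personal remittances received from nationals working abroad 297.7.)

-4433.3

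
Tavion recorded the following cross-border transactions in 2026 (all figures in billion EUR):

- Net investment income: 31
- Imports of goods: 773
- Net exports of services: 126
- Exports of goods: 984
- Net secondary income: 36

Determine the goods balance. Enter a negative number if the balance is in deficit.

Goods balance = 984 - 773 = 211

211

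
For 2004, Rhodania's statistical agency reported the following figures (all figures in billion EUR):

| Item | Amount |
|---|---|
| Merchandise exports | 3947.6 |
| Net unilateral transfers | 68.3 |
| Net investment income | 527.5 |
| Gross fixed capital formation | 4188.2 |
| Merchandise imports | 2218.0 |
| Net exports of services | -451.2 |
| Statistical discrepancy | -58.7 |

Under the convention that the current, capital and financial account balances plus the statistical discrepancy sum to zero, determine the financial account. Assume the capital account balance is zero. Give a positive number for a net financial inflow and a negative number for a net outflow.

Goods balance = 3947.6 - 2218.0 = 1729.6
Services balance = -451.2
Trade balance (goods + services) = 1729.6 + (-451.2) = 1278.4
Net primary income = 527.5
Net secondary income = 68.3
Current account = 1278.4 + 527.5 + 68.3 = 1874.2
Financial account = -(1874.2 + (-58.7)) = -1815.5

-1815.5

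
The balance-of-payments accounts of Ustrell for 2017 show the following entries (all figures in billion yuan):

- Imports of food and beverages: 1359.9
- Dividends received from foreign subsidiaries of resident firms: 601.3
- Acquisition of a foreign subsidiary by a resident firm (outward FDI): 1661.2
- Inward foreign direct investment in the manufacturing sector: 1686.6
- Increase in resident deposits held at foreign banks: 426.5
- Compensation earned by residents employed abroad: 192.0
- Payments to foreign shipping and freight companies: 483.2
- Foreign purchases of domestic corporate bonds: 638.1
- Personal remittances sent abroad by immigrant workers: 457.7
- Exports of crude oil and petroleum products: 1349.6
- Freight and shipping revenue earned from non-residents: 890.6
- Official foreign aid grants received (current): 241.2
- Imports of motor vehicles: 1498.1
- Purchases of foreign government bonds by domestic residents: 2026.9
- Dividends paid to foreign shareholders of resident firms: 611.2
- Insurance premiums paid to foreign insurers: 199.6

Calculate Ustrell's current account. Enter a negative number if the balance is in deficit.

-1335.0

Goods: -1359.9 - 1498.1 + 1349.6 = -1508.4
Services: -483.2 + 890.6 - 199.6 = 207.8
Primary income: -611.2 + 192.0 + 601.3 = 182.1
Secondary income: -457.7 + 241.2 = -216.5
Current account = (-1508.4) + 207.8 + 182.1 + (-216.5) = -1335.0
(Excluded from the current account — financial account: acquisition of a foreign subsidiary by a resident firm (outward FDI) 1661.2, inward foreign direct investment in the manufacturing sector 1686.6, increase in resident deposits held at foreign banks 426.5, foreign purchases of domestic corporate bonds 638.1, purchases of foreign government bonds by domestic residents 2026.9.)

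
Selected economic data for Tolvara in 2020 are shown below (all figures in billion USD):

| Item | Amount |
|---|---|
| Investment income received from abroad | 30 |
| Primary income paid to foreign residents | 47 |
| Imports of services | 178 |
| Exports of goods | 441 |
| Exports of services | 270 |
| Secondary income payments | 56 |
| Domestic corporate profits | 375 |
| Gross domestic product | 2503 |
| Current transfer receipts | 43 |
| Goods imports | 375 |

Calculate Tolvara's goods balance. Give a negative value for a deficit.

66

Goods balance = 441 - 375 = 66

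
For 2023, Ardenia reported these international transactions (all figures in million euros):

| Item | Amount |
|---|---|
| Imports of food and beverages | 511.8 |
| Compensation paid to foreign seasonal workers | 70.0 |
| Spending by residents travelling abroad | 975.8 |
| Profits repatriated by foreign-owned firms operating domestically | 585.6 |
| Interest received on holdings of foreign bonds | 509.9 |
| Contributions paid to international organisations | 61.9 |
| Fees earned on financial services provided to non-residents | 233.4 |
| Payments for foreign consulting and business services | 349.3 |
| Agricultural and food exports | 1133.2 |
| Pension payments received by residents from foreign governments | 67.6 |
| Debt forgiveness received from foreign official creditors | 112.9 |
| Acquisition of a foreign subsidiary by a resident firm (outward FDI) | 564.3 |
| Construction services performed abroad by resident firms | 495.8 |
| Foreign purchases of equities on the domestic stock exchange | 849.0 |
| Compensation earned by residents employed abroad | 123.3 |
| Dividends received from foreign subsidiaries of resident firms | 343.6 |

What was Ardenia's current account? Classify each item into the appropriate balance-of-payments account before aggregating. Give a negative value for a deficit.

352.4

Goods: -511.8 + 1133.2 = 621.4
Services: 233.4 - 975.8 + 495.8 - 349.3 = -595.9
Primary income: -585.6 + 123.3 - 70.0 + 343.6 + 509.9 = 321.2
Secondary income: -61.9 + 67.6 = 5.7
Current account = 621.4 + (-595.9) + 321.2 + 5.7 = 352.4
(Excluded from the current account — capital account: debt forgiveness received from foreign official creditors 112.9; financial account: acquisition of a foreign subsidiary by a resident firm (outward FDI) 564.3, foreign purchases of equities on the domestic stock exchange 849.0.)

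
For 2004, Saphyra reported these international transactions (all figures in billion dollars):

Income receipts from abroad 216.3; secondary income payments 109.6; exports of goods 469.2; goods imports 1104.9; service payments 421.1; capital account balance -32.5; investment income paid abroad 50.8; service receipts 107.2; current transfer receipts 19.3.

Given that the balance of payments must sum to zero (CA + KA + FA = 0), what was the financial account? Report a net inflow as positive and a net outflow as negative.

Goods balance = 469.2 - 1104.9 = -635.7
Services balance = 107.2 - 421.1 = -313.9
Trade balance (goods + services) = -635.7 + (-313.9) = -949.6
Net primary income = 216.3 - 50.8 = 165.5
Net secondary income = 19.3 - 109.6 = -90.3
Current account = -949.6 + 165.5 + (-90.3) = -874.4
Financial account = -(-874.4 + (-32.5)) = 906.9

906.9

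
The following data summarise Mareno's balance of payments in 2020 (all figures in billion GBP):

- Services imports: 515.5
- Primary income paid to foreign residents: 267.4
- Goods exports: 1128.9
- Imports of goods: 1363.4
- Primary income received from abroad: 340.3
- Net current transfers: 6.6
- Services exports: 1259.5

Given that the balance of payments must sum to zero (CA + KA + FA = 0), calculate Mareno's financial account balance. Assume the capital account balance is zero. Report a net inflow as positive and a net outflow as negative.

-589.0

Goods balance = 1128.9 - 1363.4 = -234.5
Services balance = 1259.5 - 515.5 = 744.0
Trade balance (goods + services) = -234.5 + 744.0 = 509.5
Net primary income = 340.3 - 267.4 = 72.9
Net secondary income = 6.6
Current account = 509.5 + 72.9 + 6.6 = 589.0
Financial account = -(589.0) = -589.0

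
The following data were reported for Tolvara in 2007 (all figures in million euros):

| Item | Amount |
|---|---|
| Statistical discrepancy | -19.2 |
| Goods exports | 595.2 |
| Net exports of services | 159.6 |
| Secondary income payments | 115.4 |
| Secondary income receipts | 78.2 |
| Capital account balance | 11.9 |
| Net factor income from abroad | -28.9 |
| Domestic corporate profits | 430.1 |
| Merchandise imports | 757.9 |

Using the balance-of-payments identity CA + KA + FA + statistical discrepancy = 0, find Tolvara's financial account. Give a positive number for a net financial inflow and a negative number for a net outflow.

Goods balance = 595.2 - 757.9 = -162.7
Services balance = 159.6
Trade balance (goods + services) = -162.7 + 159.6 = -3.1
Net primary income = -28.9
Net secondary income = 78.2 - 115.4 = -37.2
Current account = -3.1 + (-28.9) + (-37.2) = -69.2
Financial account = -(-69.2 + 11.9 + (-19.2)) = 76.5

76.5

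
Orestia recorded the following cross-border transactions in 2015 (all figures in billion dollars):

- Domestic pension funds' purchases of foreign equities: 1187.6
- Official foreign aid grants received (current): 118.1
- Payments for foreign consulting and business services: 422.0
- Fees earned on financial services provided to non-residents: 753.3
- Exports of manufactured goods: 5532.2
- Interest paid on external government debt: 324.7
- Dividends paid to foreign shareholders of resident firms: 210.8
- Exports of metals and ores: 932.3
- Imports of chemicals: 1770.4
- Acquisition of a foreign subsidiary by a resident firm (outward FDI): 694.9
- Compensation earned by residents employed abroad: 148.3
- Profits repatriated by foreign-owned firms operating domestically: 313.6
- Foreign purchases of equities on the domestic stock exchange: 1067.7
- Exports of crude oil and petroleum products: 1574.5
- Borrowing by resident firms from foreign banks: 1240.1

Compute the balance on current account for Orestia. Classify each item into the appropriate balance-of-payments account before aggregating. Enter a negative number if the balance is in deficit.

Goods: 5532.2 + 1574.5 - 1770.4 + 932.3 = 6268.6
Services: -422.0 + 753.3 = 331.3
Primary income: -313.6 - 324.7 + 148.3 - 210.8 = -700.8
Secondary income: 118.1
Current account = 6268.6 + 331.3 + (-700.8) + 118.1 = 6017.2
(Excluded from the current account — financial account: domestic pension funds' purchases of foreign equities 1187.6, acquisition of a foreign subsidiary by a resident firm (outward FDI) 694.9, foreign purchases of equities on the domestic stock exchange 1067.7, borrowing by resident firms from foreign banks 1240.1.)

6017.2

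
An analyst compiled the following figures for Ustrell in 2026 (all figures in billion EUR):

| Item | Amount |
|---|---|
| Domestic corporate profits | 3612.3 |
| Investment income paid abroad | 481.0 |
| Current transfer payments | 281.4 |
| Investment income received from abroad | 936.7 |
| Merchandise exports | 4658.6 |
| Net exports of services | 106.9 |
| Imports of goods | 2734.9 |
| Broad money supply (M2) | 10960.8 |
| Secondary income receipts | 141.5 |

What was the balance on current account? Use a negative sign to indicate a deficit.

Goods balance = 4658.6 - 2734.9 = 1923.7
Services balance = 106.9
Trade balance (goods + services) = 1923.7 + 106.9 = 2030.6
Net primary income = 936.7 - 481.0 = 455.7
Net secondary income = 141.5 - 281.4 = -139.9
Current account = 2030.6 + 455.7 + (-139.9) = 2346.4

2346.4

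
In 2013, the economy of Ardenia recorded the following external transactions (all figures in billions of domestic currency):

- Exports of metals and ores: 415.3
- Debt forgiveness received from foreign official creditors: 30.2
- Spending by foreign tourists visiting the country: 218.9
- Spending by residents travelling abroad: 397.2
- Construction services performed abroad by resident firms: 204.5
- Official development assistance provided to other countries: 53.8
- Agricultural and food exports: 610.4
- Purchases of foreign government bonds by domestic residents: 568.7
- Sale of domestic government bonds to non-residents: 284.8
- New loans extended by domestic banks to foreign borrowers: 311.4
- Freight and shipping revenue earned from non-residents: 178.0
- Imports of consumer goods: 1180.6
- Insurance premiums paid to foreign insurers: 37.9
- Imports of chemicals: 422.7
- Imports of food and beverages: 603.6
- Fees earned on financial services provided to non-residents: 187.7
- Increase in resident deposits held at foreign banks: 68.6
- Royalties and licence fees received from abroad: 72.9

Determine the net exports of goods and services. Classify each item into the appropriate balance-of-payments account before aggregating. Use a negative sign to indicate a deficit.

Goods: -1180.6 + 415.3 + 610.4 - 603.6 - 422.7 = -1181.2
Services: 187.7 - 37.9 + 204.5 + 178.0 - 397.2 + 218.9 + 72.9 = 426.9
Trade balance = -1181.2 + 426.9 = -754.3
(Excluded from the trade balance — capital account: debt forgiveness received from foreign official creditors 30.2; secondary income: official development assistance provided to other countries 53.8; financial account: purchases of foreign government bonds by domestic residents 568.7, sale of domestic government bonds to non-residents 284.8, new loans extended by domestic banks to foreign borrowers 311.4, increase in resident deposits held at foreign banks 68.6.)

-754.3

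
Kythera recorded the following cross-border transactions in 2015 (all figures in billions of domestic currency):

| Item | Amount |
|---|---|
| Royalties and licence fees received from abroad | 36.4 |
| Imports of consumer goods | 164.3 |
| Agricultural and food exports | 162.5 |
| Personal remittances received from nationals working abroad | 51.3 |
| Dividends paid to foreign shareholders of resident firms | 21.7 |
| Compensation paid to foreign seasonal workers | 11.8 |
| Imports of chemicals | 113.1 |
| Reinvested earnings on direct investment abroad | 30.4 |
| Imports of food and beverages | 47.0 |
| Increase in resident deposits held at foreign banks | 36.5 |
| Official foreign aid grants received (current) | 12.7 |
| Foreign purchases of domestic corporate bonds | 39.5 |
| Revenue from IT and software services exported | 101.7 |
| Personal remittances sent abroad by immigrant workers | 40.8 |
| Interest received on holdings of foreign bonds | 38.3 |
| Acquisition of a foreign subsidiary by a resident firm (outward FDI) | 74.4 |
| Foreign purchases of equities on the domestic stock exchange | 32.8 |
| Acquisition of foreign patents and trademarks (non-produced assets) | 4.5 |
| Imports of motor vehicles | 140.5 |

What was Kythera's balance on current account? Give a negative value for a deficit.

-105.9

Goods: -47.0 - 113.1 - 140.5 - 164.3 + 162.5 = -302.4
Services: 36.4 + 101.7 = 138.1
Primary income: -21.7 - 11.8 + 38.3 + 30.4 = 35.2
Secondary income: -40.8 + 51.3 + 12.7 = 23.2
Current account = (-302.4) + 138.1 + 35.2 + 23.2 = -105.9
(Excluded from the current account — financial account: increase in resident deposits held at foreign banks 36.5, foreign purchases of domestic corporate bonds 39.5, acquisition of a foreign subsidiary by a resident firm (outward FDI) 74.4, foreign purchases of equities on the domestic stock exchange 32.8; capital account: acquisition of foreign patents and trademarks (non-produced assets) 4.5.)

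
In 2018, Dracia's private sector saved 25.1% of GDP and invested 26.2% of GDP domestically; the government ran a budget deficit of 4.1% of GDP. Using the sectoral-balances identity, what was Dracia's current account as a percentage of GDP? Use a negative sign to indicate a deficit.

-5.2

By the sectoral-balances identity, CA = (S_private - I) + (T - G).
Private balance = 25.1 - 26.2 = -1.1
Government balance (T - G) = -4.1
CA = -1.1 + (-4.1) = -5.2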